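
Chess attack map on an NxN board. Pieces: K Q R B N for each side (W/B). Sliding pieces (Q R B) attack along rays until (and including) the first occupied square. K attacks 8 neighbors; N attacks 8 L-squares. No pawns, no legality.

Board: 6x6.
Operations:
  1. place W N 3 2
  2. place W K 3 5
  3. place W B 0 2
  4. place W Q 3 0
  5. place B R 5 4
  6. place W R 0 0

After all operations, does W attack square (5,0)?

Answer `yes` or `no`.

Answer: yes

Derivation:
Op 1: place WN@(3,2)
Op 2: place WK@(3,5)
Op 3: place WB@(0,2)
Op 4: place WQ@(3,0)
Op 5: place BR@(5,4)
Op 6: place WR@(0,0)
Per-piece attacks for W:
  WR@(0,0): attacks (0,1) (0,2) (1,0) (2,0) (3,0) [ray(0,1) blocked at (0,2); ray(1,0) blocked at (3,0)]
  WB@(0,2): attacks (1,3) (2,4) (3,5) (1,1) (2,0) [ray(1,1) blocked at (3,5)]
  WQ@(3,0): attacks (3,1) (3,2) (4,0) (5,0) (2,0) (1,0) (0,0) (4,1) (5,2) (2,1) (1,2) (0,3) [ray(0,1) blocked at (3,2); ray(-1,0) blocked at (0,0)]
  WN@(3,2): attacks (4,4) (5,3) (2,4) (1,3) (4,0) (5,1) (2,0) (1,1)
  WK@(3,5): attacks (3,4) (4,5) (2,5) (4,4) (2,4)
W attacks (5,0): yes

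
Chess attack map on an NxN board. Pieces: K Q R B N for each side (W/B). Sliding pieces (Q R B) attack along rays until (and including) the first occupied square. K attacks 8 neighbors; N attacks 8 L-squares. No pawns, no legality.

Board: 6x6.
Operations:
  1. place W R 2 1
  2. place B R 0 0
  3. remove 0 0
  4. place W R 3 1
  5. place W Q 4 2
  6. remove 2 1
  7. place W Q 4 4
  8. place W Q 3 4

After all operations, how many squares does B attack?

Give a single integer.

Op 1: place WR@(2,1)
Op 2: place BR@(0,0)
Op 3: remove (0,0)
Op 4: place WR@(3,1)
Op 5: place WQ@(4,2)
Op 6: remove (2,1)
Op 7: place WQ@(4,4)
Op 8: place WQ@(3,4)
Per-piece attacks for B:
Union (0 distinct): (none)

Answer: 0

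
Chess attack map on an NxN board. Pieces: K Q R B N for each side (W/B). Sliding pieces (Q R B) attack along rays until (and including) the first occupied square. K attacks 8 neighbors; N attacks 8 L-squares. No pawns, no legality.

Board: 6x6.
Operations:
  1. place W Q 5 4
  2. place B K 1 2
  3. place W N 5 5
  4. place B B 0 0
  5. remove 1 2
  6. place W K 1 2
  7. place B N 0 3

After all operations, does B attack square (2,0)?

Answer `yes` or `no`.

Answer: no

Derivation:
Op 1: place WQ@(5,4)
Op 2: place BK@(1,2)
Op 3: place WN@(5,5)
Op 4: place BB@(0,0)
Op 5: remove (1,2)
Op 6: place WK@(1,2)
Op 7: place BN@(0,3)
Per-piece attacks for B:
  BB@(0,0): attacks (1,1) (2,2) (3,3) (4,4) (5,5) [ray(1,1) blocked at (5,5)]
  BN@(0,3): attacks (1,5) (2,4) (1,1) (2,2)
B attacks (2,0): no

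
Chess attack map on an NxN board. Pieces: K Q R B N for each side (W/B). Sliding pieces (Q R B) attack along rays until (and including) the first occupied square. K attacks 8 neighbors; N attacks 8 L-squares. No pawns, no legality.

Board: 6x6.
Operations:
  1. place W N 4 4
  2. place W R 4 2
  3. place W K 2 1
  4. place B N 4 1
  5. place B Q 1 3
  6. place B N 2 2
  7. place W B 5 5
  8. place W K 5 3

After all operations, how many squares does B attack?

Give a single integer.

Answer: 20

Derivation:
Op 1: place WN@(4,4)
Op 2: place WR@(4,2)
Op 3: place WK@(2,1)
Op 4: place BN@(4,1)
Op 5: place BQ@(1,3)
Op 6: place BN@(2,2)
Op 7: place WB@(5,5)
Op 8: place WK@(5,3)
Per-piece attacks for B:
  BQ@(1,3): attacks (1,4) (1,5) (1,2) (1,1) (1,0) (2,3) (3,3) (4,3) (5,3) (0,3) (2,4) (3,5) (2,2) (0,4) (0,2) [ray(1,0) blocked at (5,3); ray(1,-1) blocked at (2,2)]
  BN@(2,2): attacks (3,4) (4,3) (1,4) (0,3) (3,0) (4,1) (1,0) (0,1)
  BN@(4,1): attacks (5,3) (3,3) (2,2) (2,0)
Union (20 distinct): (0,1) (0,2) (0,3) (0,4) (1,0) (1,1) (1,2) (1,4) (1,5) (2,0) (2,2) (2,3) (2,4) (3,0) (3,3) (3,4) (3,5) (4,1) (4,3) (5,3)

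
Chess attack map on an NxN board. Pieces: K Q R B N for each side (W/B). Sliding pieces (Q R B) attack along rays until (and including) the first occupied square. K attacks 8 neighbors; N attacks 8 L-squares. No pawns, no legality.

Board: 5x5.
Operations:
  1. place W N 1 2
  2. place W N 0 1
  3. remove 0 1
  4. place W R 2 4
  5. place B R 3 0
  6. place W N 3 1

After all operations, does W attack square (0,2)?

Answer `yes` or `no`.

Op 1: place WN@(1,2)
Op 2: place WN@(0,1)
Op 3: remove (0,1)
Op 4: place WR@(2,4)
Op 5: place BR@(3,0)
Op 6: place WN@(3,1)
Per-piece attacks for W:
  WN@(1,2): attacks (2,4) (3,3) (0,4) (2,0) (3,1) (0,0)
  WR@(2,4): attacks (2,3) (2,2) (2,1) (2,0) (3,4) (4,4) (1,4) (0,4)
  WN@(3,1): attacks (4,3) (2,3) (1,2) (1,0)
W attacks (0,2): no

Answer: no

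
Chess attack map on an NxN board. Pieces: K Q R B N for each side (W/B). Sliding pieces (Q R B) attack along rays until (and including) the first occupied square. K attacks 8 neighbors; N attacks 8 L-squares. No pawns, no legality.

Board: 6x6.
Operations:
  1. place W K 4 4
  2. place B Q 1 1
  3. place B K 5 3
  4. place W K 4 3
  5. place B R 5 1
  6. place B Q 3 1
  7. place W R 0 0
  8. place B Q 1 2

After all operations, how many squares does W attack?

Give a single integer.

Op 1: place WK@(4,4)
Op 2: place BQ@(1,1)
Op 3: place BK@(5,3)
Op 4: place WK@(4,3)
Op 5: place BR@(5,1)
Op 6: place BQ@(3,1)
Op 7: place WR@(0,0)
Op 8: place BQ@(1,2)
Per-piece attacks for W:
  WR@(0,0): attacks (0,1) (0,2) (0,3) (0,4) (0,5) (1,0) (2,0) (3,0) (4,0) (5,0)
  WK@(4,3): attacks (4,4) (4,2) (5,3) (3,3) (5,4) (5,2) (3,4) (3,2)
  WK@(4,4): attacks (4,5) (4,3) (5,4) (3,4) (5,5) (5,3) (3,5) (3,3)
Union (22 distinct): (0,1) (0,2) (0,3) (0,4) (0,5) (1,0) (2,0) (3,0) (3,2) (3,3) (3,4) (3,5) (4,0) (4,2) (4,3) (4,4) (4,5) (5,0) (5,2) (5,3) (5,4) (5,5)

Answer: 22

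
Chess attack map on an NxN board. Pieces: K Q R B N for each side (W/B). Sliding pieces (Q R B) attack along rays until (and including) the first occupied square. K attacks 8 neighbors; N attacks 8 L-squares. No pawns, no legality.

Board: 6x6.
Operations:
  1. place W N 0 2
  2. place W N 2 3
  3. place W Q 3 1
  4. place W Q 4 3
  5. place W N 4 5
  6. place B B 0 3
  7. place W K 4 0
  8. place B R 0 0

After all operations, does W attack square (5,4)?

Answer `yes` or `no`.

Answer: yes

Derivation:
Op 1: place WN@(0,2)
Op 2: place WN@(2,3)
Op 3: place WQ@(3,1)
Op 4: place WQ@(4,3)
Op 5: place WN@(4,5)
Op 6: place BB@(0,3)
Op 7: place WK@(4,0)
Op 8: place BR@(0,0)
Per-piece attacks for W:
  WN@(0,2): attacks (1,4) (2,3) (1,0) (2,1)
  WN@(2,3): attacks (3,5) (4,4) (1,5) (0,4) (3,1) (4,2) (1,1) (0,2)
  WQ@(3,1): attacks (3,2) (3,3) (3,4) (3,5) (3,0) (4,1) (5,1) (2,1) (1,1) (0,1) (4,2) (5,3) (4,0) (2,2) (1,3) (0,4) (2,0) [ray(1,-1) blocked at (4,0)]
  WK@(4,0): attacks (4,1) (5,0) (3,0) (5,1) (3,1)
  WQ@(4,3): attacks (4,4) (4,5) (4,2) (4,1) (4,0) (5,3) (3,3) (2,3) (5,4) (5,2) (3,4) (2,5) (3,2) (2,1) (1,0) [ray(0,1) blocked at (4,5); ray(0,-1) blocked at (4,0); ray(-1,0) blocked at (2,3)]
  WN@(4,5): attacks (5,3) (3,3) (2,4)
W attacks (5,4): yes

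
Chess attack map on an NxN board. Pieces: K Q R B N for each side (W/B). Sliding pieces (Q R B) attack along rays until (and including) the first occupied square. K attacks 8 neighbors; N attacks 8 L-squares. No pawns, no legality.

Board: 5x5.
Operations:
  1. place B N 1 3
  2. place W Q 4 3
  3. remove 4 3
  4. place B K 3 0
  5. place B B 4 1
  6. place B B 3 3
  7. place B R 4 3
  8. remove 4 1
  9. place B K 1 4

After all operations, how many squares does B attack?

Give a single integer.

Op 1: place BN@(1,3)
Op 2: place WQ@(4,3)
Op 3: remove (4,3)
Op 4: place BK@(3,0)
Op 5: place BB@(4,1)
Op 6: place BB@(3,3)
Op 7: place BR@(4,3)
Op 8: remove (4,1)
Op 9: place BK@(1,4)
Per-piece attacks for B:
  BN@(1,3): attacks (3,4) (2,1) (3,2) (0,1)
  BK@(1,4): attacks (1,3) (2,4) (0,4) (2,3) (0,3)
  BK@(3,0): attacks (3,1) (4,0) (2,0) (4,1) (2,1)
  BB@(3,3): attacks (4,4) (4,2) (2,4) (2,2) (1,1) (0,0)
  BR@(4,3): attacks (4,4) (4,2) (4,1) (4,0) (3,3) [ray(-1,0) blocked at (3,3)]
Union (19 distinct): (0,0) (0,1) (0,3) (0,4) (1,1) (1,3) (2,0) (2,1) (2,2) (2,3) (2,4) (3,1) (3,2) (3,3) (3,4) (4,0) (4,1) (4,2) (4,4)

Answer: 19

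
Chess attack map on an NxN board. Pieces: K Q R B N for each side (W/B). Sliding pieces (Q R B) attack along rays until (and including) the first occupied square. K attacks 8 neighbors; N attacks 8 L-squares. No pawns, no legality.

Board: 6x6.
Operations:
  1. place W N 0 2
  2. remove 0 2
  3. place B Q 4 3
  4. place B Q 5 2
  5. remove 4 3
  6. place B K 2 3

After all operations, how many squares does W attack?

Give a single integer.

Op 1: place WN@(0,2)
Op 2: remove (0,2)
Op 3: place BQ@(4,3)
Op 4: place BQ@(5,2)
Op 5: remove (4,3)
Op 6: place BK@(2,3)
Per-piece attacks for W:
Union (0 distinct): (none)

Answer: 0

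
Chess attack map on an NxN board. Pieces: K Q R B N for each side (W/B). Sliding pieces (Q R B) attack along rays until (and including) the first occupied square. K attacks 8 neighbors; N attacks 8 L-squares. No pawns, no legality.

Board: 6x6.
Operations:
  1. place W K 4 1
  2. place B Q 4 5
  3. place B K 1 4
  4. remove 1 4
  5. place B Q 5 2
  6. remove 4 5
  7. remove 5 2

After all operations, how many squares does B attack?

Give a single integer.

Answer: 0

Derivation:
Op 1: place WK@(4,1)
Op 2: place BQ@(4,5)
Op 3: place BK@(1,4)
Op 4: remove (1,4)
Op 5: place BQ@(5,2)
Op 6: remove (4,5)
Op 7: remove (5,2)
Per-piece attacks for B:
Union (0 distinct): (none)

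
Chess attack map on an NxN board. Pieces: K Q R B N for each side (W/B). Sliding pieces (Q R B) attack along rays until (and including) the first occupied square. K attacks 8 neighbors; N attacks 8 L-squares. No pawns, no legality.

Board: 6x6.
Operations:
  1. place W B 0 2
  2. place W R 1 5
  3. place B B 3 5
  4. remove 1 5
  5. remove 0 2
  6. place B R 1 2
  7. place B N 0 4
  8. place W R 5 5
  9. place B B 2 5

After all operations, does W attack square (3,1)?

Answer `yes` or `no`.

Answer: no

Derivation:
Op 1: place WB@(0,2)
Op 2: place WR@(1,5)
Op 3: place BB@(3,5)
Op 4: remove (1,5)
Op 5: remove (0,2)
Op 6: place BR@(1,2)
Op 7: place BN@(0,4)
Op 8: place WR@(5,5)
Op 9: place BB@(2,5)
Per-piece attacks for W:
  WR@(5,5): attacks (5,4) (5,3) (5,2) (5,1) (5,0) (4,5) (3,5) [ray(-1,0) blocked at (3,5)]
W attacks (3,1): no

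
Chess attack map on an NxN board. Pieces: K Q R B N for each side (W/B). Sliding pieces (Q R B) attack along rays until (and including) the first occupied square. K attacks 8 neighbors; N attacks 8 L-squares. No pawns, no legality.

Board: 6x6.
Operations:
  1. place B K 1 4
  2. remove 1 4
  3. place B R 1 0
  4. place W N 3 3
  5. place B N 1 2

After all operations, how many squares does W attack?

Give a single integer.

Answer: 8

Derivation:
Op 1: place BK@(1,4)
Op 2: remove (1,4)
Op 3: place BR@(1,0)
Op 4: place WN@(3,3)
Op 5: place BN@(1,2)
Per-piece attacks for W:
  WN@(3,3): attacks (4,5) (5,4) (2,5) (1,4) (4,1) (5,2) (2,1) (1,2)
Union (8 distinct): (1,2) (1,4) (2,1) (2,5) (4,1) (4,5) (5,2) (5,4)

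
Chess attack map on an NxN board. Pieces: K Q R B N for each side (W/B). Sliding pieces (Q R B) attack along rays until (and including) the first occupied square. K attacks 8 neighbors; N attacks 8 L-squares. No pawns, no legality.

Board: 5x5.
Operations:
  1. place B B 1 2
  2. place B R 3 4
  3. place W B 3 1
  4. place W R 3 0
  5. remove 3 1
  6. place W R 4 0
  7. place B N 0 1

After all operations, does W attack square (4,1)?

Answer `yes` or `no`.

Answer: yes

Derivation:
Op 1: place BB@(1,2)
Op 2: place BR@(3,4)
Op 3: place WB@(3,1)
Op 4: place WR@(3,0)
Op 5: remove (3,1)
Op 6: place WR@(4,0)
Op 7: place BN@(0,1)
Per-piece attacks for W:
  WR@(3,0): attacks (3,1) (3,2) (3,3) (3,4) (4,0) (2,0) (1,0) (0,0) [ray(0,1) blocked at (3,4); ray(1,0) blocked at (4,0)]
  WR@(4,0): attacks (4,1) (4,2) (4,3) (4,4) (3,0) [ray(-1,0) blocked at (3,0)]
W attacks (4,1): yes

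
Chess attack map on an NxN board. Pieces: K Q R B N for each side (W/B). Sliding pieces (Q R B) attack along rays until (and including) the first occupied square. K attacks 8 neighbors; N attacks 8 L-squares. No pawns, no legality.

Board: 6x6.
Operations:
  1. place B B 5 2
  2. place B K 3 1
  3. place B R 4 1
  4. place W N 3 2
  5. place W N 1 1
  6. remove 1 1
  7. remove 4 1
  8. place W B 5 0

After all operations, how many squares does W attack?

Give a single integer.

Answer: 10

Derivation:
Op 1: place BB@(5,2)
Op 2: place BK@(3,1)
Op 3: place BR@(4,1)
Op 4: place WN@(3,2)
Op 5: place WN@(1,1)
Op 6: remove (1,1)
Op 7: remove (4,1)
Op 8: place WB@(5,0)
Per-piece attacks for W:
  WN@(3,2): attacks (4,4) (5,3) (2,4) (1,3) (4,0) (5,1) (2,0) (1,1)
  WB@(5,0): attacks (4,1) (3,2) [ray(-1,1) blocked at (3,2)]
Union (10 distinct): (1,1) (1,3) (2,0) (2,4) (3,2) (4,0) (4,1) (4,4) (5,1) (5,3)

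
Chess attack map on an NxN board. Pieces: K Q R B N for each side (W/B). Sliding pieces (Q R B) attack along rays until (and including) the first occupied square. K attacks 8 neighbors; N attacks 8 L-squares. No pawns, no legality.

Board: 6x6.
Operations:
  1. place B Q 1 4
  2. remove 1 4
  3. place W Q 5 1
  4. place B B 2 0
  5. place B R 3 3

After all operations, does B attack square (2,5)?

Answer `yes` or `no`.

Answer: no

Derivation:
Op 1: place BQ@(1,4)
Op 2: remove (1,4)
Op 3: place WQ@(5,1)
Op 4: place BB@(2,0)
Op 5: place BR@(3,3)
Per-piece attacks for B:
  BB@(2,0): attacks (3,1) (4,2) (5,3) (1,1) (0,2)
  BR@(3,3): attacks (3,4) (3,5) (3,2) (3,1) (3,0) (4,3) (5,3) (2,3) (1,3) (0,3)
B attacks (2,5): no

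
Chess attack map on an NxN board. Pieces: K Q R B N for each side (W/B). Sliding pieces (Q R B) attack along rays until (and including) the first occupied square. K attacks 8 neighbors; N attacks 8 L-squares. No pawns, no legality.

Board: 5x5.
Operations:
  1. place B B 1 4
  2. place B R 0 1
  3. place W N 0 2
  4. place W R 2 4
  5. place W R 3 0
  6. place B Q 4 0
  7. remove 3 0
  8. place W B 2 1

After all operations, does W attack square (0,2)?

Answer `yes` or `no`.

Answer: no

Derivation:
Op 1: place BB@(1,4)
Op 2: place BR@(0,1)
Op 3: place WN@(0,2)
Op 4: place WR@(2,4)
Op 5: place WR@(3,0)
Op 6: place BQ@(4,0)
Op 7: remove (3,0)
Op 8: place WB@(2,1)
Per-piece attacks for W:
  WN@(0,2): attacks (1,4) (2,3) (1,0) (2,1)
  WB@(2,1): attacks (3,2) (4,3) (3,0) (1,2) (0,3) (1,0)
  WR@(2,4): attacks (2,3) (2,2) (2,1) (3,4) (4,4) (1,4) [ray(0,-1) blocked at (2,1); ray(-1,0) blocked at (1,4)]
W attacks (0,2): no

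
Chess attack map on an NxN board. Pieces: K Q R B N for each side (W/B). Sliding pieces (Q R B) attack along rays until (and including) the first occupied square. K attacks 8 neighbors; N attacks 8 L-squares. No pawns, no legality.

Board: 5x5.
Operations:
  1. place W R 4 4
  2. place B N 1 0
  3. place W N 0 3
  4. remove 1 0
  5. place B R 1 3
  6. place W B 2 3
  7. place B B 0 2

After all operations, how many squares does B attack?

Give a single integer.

Answer: 8

Derivation:
Op 1: place WR@(4,4)
Op 2: place BN@(1,0)
Op 3: place WN@(0,3)
Op 4: remove (1,0)
Op 5: place BR@(1,3)
Op 6: place WB@(2,3)
Op 7: place BB@(0,2)
Per-piece attacks for B:
  BB@(0,2): attacks (1,3) (1,1) (2,0) [ray(1,1) blocked at (1,3)]
  BR@(1,3): attacks (1,4) (1,2) (1,1) (1,0) (2,3) (0,3) [ray(1,0) blocked at (2,3); ray(-1,0) blocked at (0,3)]
Union (8 distinct): (0,3) (1,0) (1,1) (1,2) (1,3) (1,4) (2,0) (2,3)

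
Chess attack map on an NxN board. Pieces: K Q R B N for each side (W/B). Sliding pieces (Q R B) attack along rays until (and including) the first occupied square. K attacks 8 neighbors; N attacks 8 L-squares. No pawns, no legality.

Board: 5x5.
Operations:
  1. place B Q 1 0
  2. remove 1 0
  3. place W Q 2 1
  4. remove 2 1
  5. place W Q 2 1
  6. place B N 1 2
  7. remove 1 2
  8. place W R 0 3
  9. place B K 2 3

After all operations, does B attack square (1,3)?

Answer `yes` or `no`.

Answer: yes

Derivation:
Op 1: place BQ@(1,0)
Op 2: remove (1,0)
Op 3: place WQ@(2,1)
Op 4: remove (2,1)
Op 5: place WQ@(2,1)
Op 6: place BN@(1,2)
Op 7: remove (1,2)
Op 8: place WR@(0,3)
Op 9: place BK@(2,3)
Per-piece attacks for B:
  BK@(2,3): attacks (2,4) (2,2) (3,3) (1,3) (3,4) (3,2) (1,4) (1,2)
B attacks (1,3): yes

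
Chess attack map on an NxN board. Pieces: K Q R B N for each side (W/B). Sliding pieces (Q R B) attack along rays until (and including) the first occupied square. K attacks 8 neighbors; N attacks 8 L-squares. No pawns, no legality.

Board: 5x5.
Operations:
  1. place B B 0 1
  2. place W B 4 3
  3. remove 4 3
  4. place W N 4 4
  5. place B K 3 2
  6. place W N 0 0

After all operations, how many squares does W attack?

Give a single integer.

Answer: 4

Derivation:
Op 1: place BB@(0,1)
Op 2: place WB@(4,3)
Op 3: remove (4,3)
Op 4: place WN@(4,4)
Op 5: place BK@(3,2)
Op 6: place WN@(0,0)
Per-piece attacks for W:
  WN@(0,0): attacks (1,2) (2,1)
  WN@(4,4): attacks (3,2) (2,3)
Union (4 distinct): (1,2) (2,1) (2,3) (3,2)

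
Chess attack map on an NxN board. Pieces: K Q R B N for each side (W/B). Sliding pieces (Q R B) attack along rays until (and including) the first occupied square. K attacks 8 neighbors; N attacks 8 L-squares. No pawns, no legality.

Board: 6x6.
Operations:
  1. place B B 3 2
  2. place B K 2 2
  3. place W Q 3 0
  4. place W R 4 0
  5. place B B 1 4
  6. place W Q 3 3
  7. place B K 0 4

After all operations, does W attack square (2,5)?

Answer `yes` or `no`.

Answer: no

Derivation:
Op 1: place BB@(3,2)
Op 2: place BK@(2,2)
Op 3: place WQ@(3,0)
Op 4: place WR@(4,0)
Op 5: place BB@(1,4)
Op 6: place WQ@(3,3)
Op 7: place BK@(0,4)
Per-piece attacks for W:
  WQ@(3,0): attacks (3,1) (3,2) (4,0) (2,0) (1,0) (0,0) (4,1) (5,2) (2,1) (1,2) (0,3) [ray(0,1) blocked at (3,2); ray(1,0) blocked at (4,0)]
  WQ@(3,3): attacks (3,4) (3,5) (3,2) (4,3) (5,3) (2,3) (1,3) (0,3) (4,4) (5,5) (4,2) (5,1) (2,4) (1,5) (2,2) [ray(0,-1) blocked at (3,2); ray(-1,-1) blocked at (2,2)]
  WR@(4,0): attacks (4,1) (4,2) (4,3) (4,4) (4,5) (5,0) (3,0) [ray(-1,0) blocked at (3,0)]
W attacks (2,5): no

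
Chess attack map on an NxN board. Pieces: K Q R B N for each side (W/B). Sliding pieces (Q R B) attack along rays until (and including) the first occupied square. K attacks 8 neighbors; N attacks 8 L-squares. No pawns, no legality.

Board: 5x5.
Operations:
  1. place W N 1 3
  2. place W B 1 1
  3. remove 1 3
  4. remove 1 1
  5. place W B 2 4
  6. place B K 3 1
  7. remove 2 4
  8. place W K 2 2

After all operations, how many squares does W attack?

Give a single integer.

Answer: 8

Derivation:
Op 1: place WN@(1,3)
Op 2: place WB@(1,1)
Op 3: remove (1,3)
Op 4: remove (1,1)
Op 5: place WB@(2,4)
Op 6: place BK@(3,1)
Op 7: remove (2,4)
Op 8: place WK@(2,2)
Per-piece attacks for W:
  WK@(2,2): attacks (2,3) (2,1) (3,2) (1,2) (3,3) (3,1) (1,3) (1,1)
Union (8 distinct): (1,1) (1,2) (1,3) (2,1) (2,3) (3,1) (3,2) (3,3)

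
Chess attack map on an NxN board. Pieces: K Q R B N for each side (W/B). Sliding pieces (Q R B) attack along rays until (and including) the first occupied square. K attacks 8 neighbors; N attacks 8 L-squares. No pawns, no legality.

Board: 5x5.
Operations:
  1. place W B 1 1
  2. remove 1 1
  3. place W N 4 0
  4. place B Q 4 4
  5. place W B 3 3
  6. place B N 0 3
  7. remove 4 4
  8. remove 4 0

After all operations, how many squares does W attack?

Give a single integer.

Op 1: place WB@(1,1)
Op 2: remove (1,1)
Op 3: place WN@(4,0)
Op 4: place BQ@(4,4)
Op 5: place WB@(3,3)
Op 6: place BN@(0,3)
Op 7: remove (4,4)
Op 8: remove (4,0)
Per-piece attacks for W:
  WB@(3,3): attacks (4,4) (4,2) (2,4) (2,2) (1,1) (0,0)
Union (6 distinct): (0,0) (1,1) (2,2) (2,4) (4,2) (4,4)

Answer: 6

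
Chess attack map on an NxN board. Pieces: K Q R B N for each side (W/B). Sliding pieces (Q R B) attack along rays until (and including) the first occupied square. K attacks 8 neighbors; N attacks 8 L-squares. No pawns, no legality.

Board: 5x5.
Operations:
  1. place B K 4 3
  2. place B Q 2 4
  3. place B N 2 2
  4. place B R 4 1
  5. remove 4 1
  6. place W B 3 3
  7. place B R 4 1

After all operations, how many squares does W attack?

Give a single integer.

Op 1: place BK@(4,3)
Op 2: place BQ@(2,4)
Op 3: place BN@(2,2)
Op 4: place BR@(4,1)
Op 5: remove (4,1)
Op 6: place WB@(3,3)
Op 7: place BR@(4,1)
Per-piece attacks for W:
  WB@(3,3): attacks (4,4) (4,2) (2,4) (2,2) [ray(-1,1) blocked at (2,4); ray(-1,-1) blocked at (2,2)]
Union (4 distinct): (2,2) (2,4) (4,2) (4,4)

Answer: 4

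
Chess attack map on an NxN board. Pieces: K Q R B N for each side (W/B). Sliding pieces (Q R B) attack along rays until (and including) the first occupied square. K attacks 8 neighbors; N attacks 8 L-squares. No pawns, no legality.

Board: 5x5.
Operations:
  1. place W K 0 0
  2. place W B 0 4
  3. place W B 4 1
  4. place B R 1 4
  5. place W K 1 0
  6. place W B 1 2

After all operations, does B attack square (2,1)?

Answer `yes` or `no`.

Answer: no

Derivation:
Op 1: place WK@(0,0)
Op 2: place WB@(0,4)
Op 3: place WB@(4,1)
Op 4: place BR@(1,4)
Op 5: place WK@(1,0)
Op 6: place WB@(1,2)
Per-piece attacks for B:
  BR@(1,4): attacks (1,3) (1,2) (2,4) (3,4) (4,4) (0,4) [ray(0,-1) blocked at (1,2); ray(-1,0) blocked at (0,4)]
B attacks (2,1): no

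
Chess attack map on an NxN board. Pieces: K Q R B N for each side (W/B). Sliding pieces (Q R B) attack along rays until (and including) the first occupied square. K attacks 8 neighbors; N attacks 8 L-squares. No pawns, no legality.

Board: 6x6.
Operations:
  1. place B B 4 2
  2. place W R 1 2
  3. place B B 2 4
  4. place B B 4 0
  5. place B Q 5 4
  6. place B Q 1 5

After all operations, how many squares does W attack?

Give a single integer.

Answer: 9

Derivation:
Op 1: place BB@(4,2)
Op 2: place WR@(1,2)
Op 3: place BB@(2,4)
Op 4: place BB@(4,0)
Op 5: place BQ@(5,4)
Op 6: place BQ@(1,5)
Per-piece attacks for W:
  WR@(1,2): attacks (1,3) (1,4) (1,5) (1,1) (1,0) (2,2) (3,2) (4,2) (0,2) [ray(0,1) blocked at (1,5); ray(1,0) blocked at (4,2)]
Union (9 distinct): (0,2) (1,0) (1,1) (1,3) (1,4) (1,5) (2,2) (3,2) (4,2)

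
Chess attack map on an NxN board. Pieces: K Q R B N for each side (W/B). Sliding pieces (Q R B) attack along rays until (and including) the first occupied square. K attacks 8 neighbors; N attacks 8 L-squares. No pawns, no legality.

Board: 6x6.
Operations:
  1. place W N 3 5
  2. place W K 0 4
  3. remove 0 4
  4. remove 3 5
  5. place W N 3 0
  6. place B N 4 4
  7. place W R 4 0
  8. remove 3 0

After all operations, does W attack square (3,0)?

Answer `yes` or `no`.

Answer: yes

Derivation:
Op 1: place WN@(3,5)
Op 2: place WK@(0,4)
Op 3: remove (0,4)
Op 4: remove (3,5)
Op 5: place WN@(3,0)
Op 6: place BN@(4,4)
Op 7: place WR@(4,0)
Op 8: remove (3,0)
Per-piece attacks for W:
  WR@(4,0): attacks (4,1) (4,2) (4,3) (4,4) (5,0) (3,0) (2,0) (1,0) (0,0) [ray(0,1) blocked at (4,4)]
W attacks (3,0): yes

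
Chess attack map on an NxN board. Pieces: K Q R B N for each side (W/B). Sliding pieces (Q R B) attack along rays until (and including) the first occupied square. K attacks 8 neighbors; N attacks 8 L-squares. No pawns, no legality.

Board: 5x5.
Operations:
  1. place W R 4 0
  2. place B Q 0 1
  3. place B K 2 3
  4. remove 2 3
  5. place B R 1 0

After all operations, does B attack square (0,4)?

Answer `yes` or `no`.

Op 1: place WR@(4,0)
Op 2: place BQ@(0,1)
Op 3: place BK@(2,3)
Op 4: remove (2,3)
Op 5: place BR@(1,0)
Per-piece attacks for B:
  BQ@(0,1): attacks (0,2) (0,3) (0,4) (0,0) (1,1) (2,1) (3,1) (4,1) (1,2) (2,3) (3,4) (1,0) [ray(1,-1) blocked at (1,0)]
  BR@(1,0): attacks (1,1) (1,2) (1,3) (1,4) (2,0) (3,0) (4,0) (0,0) [ray(1,0) blocked at (4,0)]
B attacks (0,4): yes

Answer: yes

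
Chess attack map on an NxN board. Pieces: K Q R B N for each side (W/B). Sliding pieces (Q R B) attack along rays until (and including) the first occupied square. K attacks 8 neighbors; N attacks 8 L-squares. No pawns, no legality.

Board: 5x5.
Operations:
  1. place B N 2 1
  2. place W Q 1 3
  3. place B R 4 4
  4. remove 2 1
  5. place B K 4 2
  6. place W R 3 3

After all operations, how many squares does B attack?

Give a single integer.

Op 1: place BN@(2,1)
Op 2: place WQ@(1,3)
Op 3: place BR@(4,4)
Op 4: remove (2,1)
Op 5: place BK@(4,2)
Op 6: place WR@(3,3)
Per-piece attacks for B:
  BK@(4,2): attacks (4,3) (4,1) (3,2) (3,3) (3,1)
  BR@(4,4): attacks (4,3) (4,2) (3,4) (2,4) (1,4) (0,4) [ray(0,-1) blocked at (4,2)]
Union (10 distinct): (0,4) (1,4) (2,4) (3,1) (3,2) (3,3) (3,4) (4,1) (4,2) (4,3)

Answer: 10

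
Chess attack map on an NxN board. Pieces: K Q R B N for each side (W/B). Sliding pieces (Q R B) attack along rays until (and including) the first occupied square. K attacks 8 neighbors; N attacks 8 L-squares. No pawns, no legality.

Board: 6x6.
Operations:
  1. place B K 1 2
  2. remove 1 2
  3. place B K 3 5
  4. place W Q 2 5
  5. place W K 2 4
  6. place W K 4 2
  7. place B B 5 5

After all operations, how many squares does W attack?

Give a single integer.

Answer: 18

Derivation:
Op 1: place BK@(1,2)
Op 2: remove (1,2)
Op 3: place BK@(3,5)
Op 4: place WQ@(2,5)
Op 5: place WK@(2,4)
Op 6: place WK@(4,2)
Op 7: place BB@(5,5)
Per-piece attacks for W:
  WK@(2,4): attacks (2,5) (2,3) (3,4) (1,4) (3,5) (3,3) (1,5) (1,3)
  WQ@(2,5): attacks (2,4) (3,5) (1,5) (0,5) (3,4) (4,3) (5,2) (1,4) (0,3) [ray(0,-1) blocked at (2,4); ray(1,0) blocked at (3,5)]
  WK@(4,2): attacks (4,3) (4,1) (5,2) (3,2) (5,3) (5,1) (3,3) (3,1)
Union (18 distinct): (0,3) (0,5) (1,3) (1,4) (1,5) (2,3) (2,4) (2,5) (3,1) (3,2) (3,3) (3,4) (3,5) (4,1) (4,3) (5,1) (5,2) (5,3)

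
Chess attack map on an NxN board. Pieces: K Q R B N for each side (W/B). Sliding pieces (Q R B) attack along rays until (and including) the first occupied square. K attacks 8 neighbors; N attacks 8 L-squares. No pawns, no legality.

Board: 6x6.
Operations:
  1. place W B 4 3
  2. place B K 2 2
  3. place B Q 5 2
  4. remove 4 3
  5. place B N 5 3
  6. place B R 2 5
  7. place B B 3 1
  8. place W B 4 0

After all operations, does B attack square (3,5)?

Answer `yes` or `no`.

Op 1: place WB@(4,3)
Op 2: place BK@(2,2)
Op 3: place BQ@(5,2)
Op 4: remove (4,3)
Op 5: place BN@(5,3)
Op 6: place BR@(2,5)
Op 7: place BB@(3,1)
Op 8: place WB@(4,0)
Per-piece attacks for B:
  BK@(2,2): attacks (2,3) (2,1) (3,2) (1,2) (3,3) (3,1) (1,3) (1,1)
  BR@(2,5): attacks (2,4) (2,3) (2,2) (3,5) (4,5) (5,5) (1,5) (0,5) [ray(0,-1) blocked at (2,2)]
  BB@(3,1): attacks (4,2) (5,3) (4,0) (2,2) (2,0) [ray(1,1) blocked at (5,3); ray(1,-1) blocked at (4,0); ray(-1,1) blocked at (2,2)]
  BQ@(5,2): attacks (5,3) (5,1) (5,0) (4,2) (3,2) (2,2) (4,3) (3,4) (2,5) (4,1) (3,0) [ray(0,1) blocked at (5,3); ray(-1,0) blocked at (2,2); ray(-1,1) blocked at (2,5)]
  BN@(5,3): attacks (4,5) (3,4) (4,1) (3,2)
B attacks (3,5): yes

Answer: yes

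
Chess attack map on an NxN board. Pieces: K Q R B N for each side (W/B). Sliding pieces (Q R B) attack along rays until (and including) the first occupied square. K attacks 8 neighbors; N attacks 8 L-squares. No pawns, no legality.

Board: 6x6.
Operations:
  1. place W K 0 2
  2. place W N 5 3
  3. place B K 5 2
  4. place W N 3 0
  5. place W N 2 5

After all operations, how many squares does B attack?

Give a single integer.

Answer: 5

Derivation:
Op 1: place WK@(0,2)
Op 2: place WN@(5,3)
Op 3: place BK@(5,2)
Op 4: place WN@(3,0)
Op 5: place WN@(2,5)
Per-piece attacks for B:
  BK@(5,2): attacks (5,3) (5,1) (4,2) (4,3) (4,1)
Union (5 distinct): (4,1) (4,2) (4,3) (5,1) (5,3)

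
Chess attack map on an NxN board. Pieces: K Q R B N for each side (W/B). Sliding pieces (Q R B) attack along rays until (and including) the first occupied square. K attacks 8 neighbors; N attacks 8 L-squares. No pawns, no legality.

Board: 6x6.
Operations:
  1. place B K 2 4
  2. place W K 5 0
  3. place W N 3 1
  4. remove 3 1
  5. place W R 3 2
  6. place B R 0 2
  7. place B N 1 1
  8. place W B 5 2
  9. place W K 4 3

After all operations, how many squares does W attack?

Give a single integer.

Op 1: place BK@(2,4)
Op 2: place WK@(5,0)
Op 3: place WN@(3,1)
Op 4: remove (3,1)
Op 5: place WR@(3,2)
Op 6: place BR@(0,2)
Op 7: place BN@(1,1)
Op 8: place WB@(5,2)
Op 9: place WK@(4,3)
Per-piece attacks for W:
  WR@(3,2): attacks (3,3) (3,4) (3,5) (3,1) (3,0) (4,2) (5,2) (2,2) (1,2) (0,2) [ray(1,0) blocked at (5,2); ray(-1,0) blocked at (0,2)]
  WK@(4,3): attacks (4,4) (4,2) (5,3) (3,3) (5,4) (5,2) (3,4) (3,2)
  WK@(5,0): attacks (5,1) (4,0) (4,1)
  WB@(5,2): attacks (4,3) (4,1) (3,0) [ray(-1,1) blocked at (4,3)]
Union (18 distinct): (0,2) (1,2) (2,2) (3,0) (3,1) (3,2) (3,3) (3,4) (3,5) (4,0) (4,1) (4,2) (4,3) (4,4) (5,1) (5,2) (5,3) (5,4)

Answer: 18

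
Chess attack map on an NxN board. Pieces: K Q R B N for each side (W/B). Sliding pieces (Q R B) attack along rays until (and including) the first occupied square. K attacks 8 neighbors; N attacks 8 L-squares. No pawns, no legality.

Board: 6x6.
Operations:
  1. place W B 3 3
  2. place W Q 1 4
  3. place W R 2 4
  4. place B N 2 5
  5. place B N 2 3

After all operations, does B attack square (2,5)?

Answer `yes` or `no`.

Op 1: place WB@(3,3)
Op 2: place WQ@(1,4)
Op 3: place WR@(2,4)
Op 4: place BN@(2,5)
Op 5: place BN@(2,3)
Per-piece attacks for B:
  BN@(2,3): attacks (3,5) (4,4) (1,5) (0,4) (3,1) (4,2) (1,1) (0,2)
  BN@(2,5): attacks (3,3) (4,4) (1,3) (0,4)
B attacks (2,5): no

Answer: no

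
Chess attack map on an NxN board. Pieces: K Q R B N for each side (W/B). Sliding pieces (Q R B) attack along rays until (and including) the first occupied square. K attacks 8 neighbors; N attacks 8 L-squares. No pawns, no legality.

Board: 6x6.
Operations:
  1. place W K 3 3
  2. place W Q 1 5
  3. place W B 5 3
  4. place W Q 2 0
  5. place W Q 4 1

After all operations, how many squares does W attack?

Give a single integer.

Answer: 32

Derivation:
Op 1: place WK@(3,3)
Op 2: place WQ@(1,5)
Op 3: place WB@(5,3)
Op 4: place WQ@(2,0)
Op 5: place WQ@(4,1)
Per-piece attacks for W:
  WQ@(1,5): attacks (1,4) (1,3) (1,2) (1,1) (1,0) (2,5) (3,5) (4,5) (5,5) (0,5) (2,4) (3,3) (0,4) [ray(1,-1) blocked at (3,3)]
  WQ@(2,0): attacks (2,1) (2,2) (2,3) (2,4) (2,5) (3,0) (4,0) (5,0) (1,0) (0,0) (3,1) (4,2) (5,3) (1,1) (0,2) [ray(1,1) blocked at (5,3)]
  WK@(3,3): attacks (3,4) (3,2) (4,3) (2,3) (4,4) (4,2) (2,4) (2,2)
  WQ@(4,1): attacks (4,2) (4,3) (4,4) (4,5) (4,0) (5,1) (3,1) (2,1) (1,1) (0,1) (5,2) (5,0) (3,2) (2,3) (1,4) (0,5) (3,0)
  WB@(5,3): attacks (4,4) (3,5) (4,2) (3,1) (2,0) [ray(-1,-1) blocked at (2,0)]
Union (32 distinct): (0,0) (0,1) (0,2) (0,4) (0,5) (1,0) (1,1) (1,2) (1,3) (1,4) (2,0) (2,1) (2,2) (2,3) (2,4) (2,5) (3,0) (3,1) (3,2) (3,3) (3,4) (3,5) (4,0) (4,2) (4,3) (4,4) (4,5) (5,0) (5,1) (5,2) (5,3) (5,5)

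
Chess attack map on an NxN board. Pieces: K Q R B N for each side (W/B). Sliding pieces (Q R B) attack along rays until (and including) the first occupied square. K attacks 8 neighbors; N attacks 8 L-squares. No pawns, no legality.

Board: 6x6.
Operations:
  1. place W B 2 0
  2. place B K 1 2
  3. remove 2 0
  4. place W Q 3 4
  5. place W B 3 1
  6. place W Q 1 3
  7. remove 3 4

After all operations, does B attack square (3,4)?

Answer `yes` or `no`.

Op 1: place WB@(2,0)
Op 2: place BK@(1,2)
Op 3: remove (2,0)
Op 4: place WQ@(3,4)
Op 5: place WB@(3,1)
Op 6: place WQ@(1,3)
Op 7: remove (3,4)
Per-piece attacks for B:
  BK@(1,2): attacks (1,3) (1,1) (2,2) (0,2) (2,3) (2,1) (0,3) (0,1)
B attacks (3,4): no

Answer: no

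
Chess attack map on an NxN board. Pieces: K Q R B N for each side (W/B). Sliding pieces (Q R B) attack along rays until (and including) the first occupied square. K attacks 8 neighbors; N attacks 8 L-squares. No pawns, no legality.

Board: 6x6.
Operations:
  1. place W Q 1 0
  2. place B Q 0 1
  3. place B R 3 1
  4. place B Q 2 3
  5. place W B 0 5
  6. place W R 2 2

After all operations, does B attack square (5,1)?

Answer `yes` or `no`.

Answer: yes

Derivation:
Op 1: place WQ@(1,0)
Op 2: place BQ@(0,1)
Op 3: place BR@(3,1)
Op 4: place BQ@(2,3)
Op 5: place WB@(0,5)
Op 6: place WR@(2,2)
Per-piece attacks for B:
  BQ@(0,1): attacks (0,2) (0,3) (0,4) (0,5) (0,0) (1,1) (2,1) (3,1) (1,2) (2,3) (1,0) [ray(0,1) blocked at (0,5); ray(1,0) blocked at (3,1); ray(1,1) blocked at (2,3); ray(1,-1) blocked at (1,0)]
  BQ@(2,3): attacks (2,4) (2,5) (2,2) (3,3) (4,3) (5,3) (1,3) (0,3) (3,4) (4,5) (3,2) (4,1) (5,0) (1,4) (0,5) (1,2) (0,1) [ray(0,-1) blocked at (2,2); ray(-1,1) blocked at (0,5); ray(-1,-1) blocked at (0,1)]
  BR@(3,1): attacks (3,2) (3,3) (3,4) (3,5) (3,0) (4,1) (5,1) (2,1) (1,1) (0,1) [ray(-1,0) blocked at (0,1)]
B attacks (5,1): yes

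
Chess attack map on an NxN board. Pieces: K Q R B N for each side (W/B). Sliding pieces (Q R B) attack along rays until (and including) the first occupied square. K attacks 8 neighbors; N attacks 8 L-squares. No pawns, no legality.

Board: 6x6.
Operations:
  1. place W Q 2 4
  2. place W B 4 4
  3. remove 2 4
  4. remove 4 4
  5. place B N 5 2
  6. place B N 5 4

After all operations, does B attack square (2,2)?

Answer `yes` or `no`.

Op 1: place WQ@(2,4)
Op 2: place WB@(4,4)
Op 3: remove (2,4)
Op 4: remove (4,4)
Op 5: place BN@(5,2)
Op 6: place BN@(5,4)
Per-piece attacks for B:
  BN@(5,2): attacks (4,4) (3,3) (4,0) (3,1)
  BN@(5,4): attacks (3,5) (4,2) (3,3)
B attacks (2,2): no

Answer: no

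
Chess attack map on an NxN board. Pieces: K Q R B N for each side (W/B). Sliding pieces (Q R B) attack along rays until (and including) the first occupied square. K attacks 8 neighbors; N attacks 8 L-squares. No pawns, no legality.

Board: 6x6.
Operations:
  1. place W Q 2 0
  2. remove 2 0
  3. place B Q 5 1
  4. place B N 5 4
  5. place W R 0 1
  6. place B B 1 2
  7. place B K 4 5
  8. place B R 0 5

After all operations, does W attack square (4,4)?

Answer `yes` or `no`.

Answer: no

Derivation:
Op 1: place WQ@(2,0)
Op 2: remove (2,0)
Op 3: place BQ@(5,1)
Op 4: place BN@(5,4)
Op 5: place WR@(0,1)
Op 6: place BB@(1,2)
Op 7: place BK@(4,5)
Op 8: place BR@(0,5)
Per-piece attacks for W:
  WR@(0,1): attacks (0,2) (0,3) (0,4) (0,5) (0,0) (1,1) (2,1) (3,1) (4,1) (5,1) [ray(0,1) blocked at (0,5); ray(1,0) blocked at (5,1)]
W attacks (4,4): no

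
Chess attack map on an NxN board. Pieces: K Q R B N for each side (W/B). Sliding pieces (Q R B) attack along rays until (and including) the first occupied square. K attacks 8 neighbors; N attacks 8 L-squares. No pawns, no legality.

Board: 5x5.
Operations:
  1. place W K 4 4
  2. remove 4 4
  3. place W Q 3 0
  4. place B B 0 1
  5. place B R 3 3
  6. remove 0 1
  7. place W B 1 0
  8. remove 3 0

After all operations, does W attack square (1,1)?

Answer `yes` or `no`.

Op 1: place WK@(4,4)
Op 2: remove (4,4)
Op 3: place WQ@(3,0)
Op 4: place BB@(0,1)
Op 5: place BR@(3,3)
Op 6: remove (0,1)
Op 7: place WB@(1,0)
Op 8: remove (3,0)
Per-piece attacks for W:
  WB@(1,0): attacks (2,1) (3,2) (4,3) (0,1)
W attacks (1,1): no

Answer: no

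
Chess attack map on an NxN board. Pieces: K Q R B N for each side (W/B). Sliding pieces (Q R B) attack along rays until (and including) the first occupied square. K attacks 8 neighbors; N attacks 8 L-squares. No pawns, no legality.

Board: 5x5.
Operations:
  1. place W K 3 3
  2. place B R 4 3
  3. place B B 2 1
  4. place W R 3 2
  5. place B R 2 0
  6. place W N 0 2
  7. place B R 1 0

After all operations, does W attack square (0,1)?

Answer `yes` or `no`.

Op 1: place WK@(3,3)
Op 2: place BR@(4,3)
Op 3: place BB@(2,1)
Op 4: place WR@(3,2)
Op 5: place BR@(2,0)
Op 6: place WN@(0,2)
Op 7: place BR@(1,0)
Per-piece attacks for W:
  WN@(0,2): attacks (1,4) (2,3) (1,0) (2,1)
  WR@(3,2): attacks (3,3) (3,1) (3,0) (4,2) (2,2) (1,2) (0,2) [ray(0,1) blocked at (3,3); ray(-1,0) blocked at (0,2)]
  WK@(3,3): attacks (3,4) (3,2) (4,3) (2,3) (4,4) (4,2) (2,4) (2,2)
W attacks (0,1): no

Answer: no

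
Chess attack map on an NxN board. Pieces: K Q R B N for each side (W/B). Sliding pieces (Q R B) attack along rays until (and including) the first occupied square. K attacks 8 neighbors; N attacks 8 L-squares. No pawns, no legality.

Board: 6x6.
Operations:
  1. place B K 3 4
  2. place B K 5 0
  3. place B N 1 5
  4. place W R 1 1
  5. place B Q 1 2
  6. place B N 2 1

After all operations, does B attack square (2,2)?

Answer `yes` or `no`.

Op 1: place BK@(3,4)
Op 2: place BK@(5,0)
Op 3: place BN@(1,5)
Op 4: place WR@(1,1)
Op 5: place BQ@(1,2)
Op 6: place BN@(2,1)
Per-piece attacks for B:
  BQ@(1,2): attacks (1,3) (1,4) (1,5) (1,1) (2,2) (3,2) (4,2) (5,2) (0,2) (2,3) (3,4) (2,1) (0,3) (0,1) [ray(0,1) blocked at (1,5); ray(0,-1) blocked at (1,1); ray(1,1) blocked at (3,4); ray(1,-1) blocked at (2,1)]
  BN@(1,5): attacks (2,3) (3,4) (0,3)
  BN@(2,1): attacks (3,3) (4,2) (1,3) (0,2) (4,0) (0,0)
  BK@(3,4): attacks (3,5) (3,3) (4,4) (2,4) (4,5) (4,3) (2,5) (2,3)
  BK@(5,0): attacks (5,1) (4,0) (4,1)
B attacks (2,2): yes

Answer: yes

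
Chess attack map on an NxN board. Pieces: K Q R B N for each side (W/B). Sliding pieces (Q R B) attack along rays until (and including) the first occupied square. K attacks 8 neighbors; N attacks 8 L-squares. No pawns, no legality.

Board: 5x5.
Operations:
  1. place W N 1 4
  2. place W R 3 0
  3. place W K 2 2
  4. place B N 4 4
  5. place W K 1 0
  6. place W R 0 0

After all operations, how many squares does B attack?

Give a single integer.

Op 1: place WN@(1,4)
Op 2: place WR@(3,0)
Op 3: place WK@(2,2)
Op 4: place BN@(4,4)
Op 5: place WK@(1,0)
Op 6: place WR@(0,0)
Per-piece attacks for B:
  BN@(4,4): attacks (3,2) (2,3)
Union (2 distinct): (2,3) (3,2)

Answer: 2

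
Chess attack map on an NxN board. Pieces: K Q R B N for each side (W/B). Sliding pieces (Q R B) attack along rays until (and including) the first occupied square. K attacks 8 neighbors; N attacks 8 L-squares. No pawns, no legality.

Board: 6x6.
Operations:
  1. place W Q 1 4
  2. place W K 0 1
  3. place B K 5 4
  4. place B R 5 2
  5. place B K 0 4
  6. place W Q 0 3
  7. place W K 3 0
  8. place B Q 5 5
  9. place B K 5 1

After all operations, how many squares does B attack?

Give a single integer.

Op 1: place WQ@(1,4)
Op 2: place WK@(0,1)
Op 3: place BK@(5,4)
Op 4: place BR@(5,2)
Op 5: place BK@(0,4)
Op 6: place WQ@(0,3)
Op 7: place WK@(3,0)
Op 8: place BQ@(5,5)
Op 9: place BK@(5,1)
Per-piece attacks for B:
  BK@(0,4): attacks (0,5) (0,3) (1,4) (1,5) (1,3)
  BK@(5,1): attacks (5,2) (5,0) (4,1) (4,2) (4,0)
  BR@(5,2): attacks (5,3) (5,4) (5,1) (4,2) (3,2) (2,2) (1,2) (0,2) [ray(0,1) blocked at (5,4); ray(0,-1) blocked at (5,1)]
  BK@(5,4): attacks (5,5) (5,3) (4,4) (4,5) (4,3)
  BQ@(5,5): attacks (5,4) (4,5) (3,5) (2,5) (1,5) (0,5) (4,4) (3,3) (2,2) (1,1) (0,0) [ray(0,-1) blocked at (5,4)]
Union (26 distinct): (0,0) (0,2) (0,3) (0,5) (1,1) (1,2) (1,3) (1,4) (1,5) (2,2) (2,5) (3,2) (3,3) (3,5) (4,0) (4,1) (4,2) (4,3) (4,4) (4,5) (5,0) (5,1) (5,2) (5,3) (5,4) (5,5)

Answer: 26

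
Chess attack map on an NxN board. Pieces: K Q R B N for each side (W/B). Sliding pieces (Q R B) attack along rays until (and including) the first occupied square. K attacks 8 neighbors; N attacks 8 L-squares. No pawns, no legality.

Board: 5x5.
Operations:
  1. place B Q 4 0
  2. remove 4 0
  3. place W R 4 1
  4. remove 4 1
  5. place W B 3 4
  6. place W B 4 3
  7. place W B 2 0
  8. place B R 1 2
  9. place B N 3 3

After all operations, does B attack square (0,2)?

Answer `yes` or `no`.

Answer: yes

Derivation:
Op 1: place BQ@(4,0)
Op 2: remove (4,0)
Op 3: place WR@(4,1)
Op 4: remove (4,1)
Op 5: place WB@(3,4)
Op 6: place WB@(4,3)
Op 7: place WB@(2,0)
Op 8: place BR@(1,2)
Op 9: place BN@(3,3)
Per-piece attacks for B:
  BR@(1,2): attacks (1,3) (1,4) (1,1) (1,0) (2,2) (3,2) (4,2) (0,2)
  BN@(3,3): attacks (1,4) (4,1) (2,1) (1,2)
B attacks (0,2): yes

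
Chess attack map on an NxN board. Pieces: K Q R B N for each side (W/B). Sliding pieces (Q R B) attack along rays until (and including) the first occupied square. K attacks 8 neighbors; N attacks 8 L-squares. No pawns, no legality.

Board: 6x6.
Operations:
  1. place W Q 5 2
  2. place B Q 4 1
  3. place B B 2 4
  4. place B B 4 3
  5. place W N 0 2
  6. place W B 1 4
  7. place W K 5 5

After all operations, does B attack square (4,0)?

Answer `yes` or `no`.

Answer: yes

Derivation:
Op 1: place WQ@(5,2)
Op 2: place BQ@(4,1)
Op 3: place BB@(2,4)
Op 4: place BB@(4,3)
Op 5: place WN@(0,2)
Op 6: place WB@(1,4)
Op 7: place WK@(5,5)
Per-piece attacks for B:
  BB@(2,4): attacks (3,5) (3,3) (4,2) (5,1) (1,5) (1,3) (0,2) [ray(-1,-1) blocked at (0,2)]
  BQ@(4,1): attacks (4,2) (4,3) (4,0) (5,1) (3,1) (2,1) (1,1) (0,1) (5,2) (5,0) (3,2) (2,3) (1,4) (3,0) [ray(0,1) blocked at (4,3); ray(1,1) blocked at (5,2); ray(-1,1) blocked at (1,4)]
  BB@(4,3): attacks (5,4) (5,2) (3,4) (2,5) (3,2) (2,1) (1,0) [ray(1,-1) blocked at (5,2)]
B attacks (4,0): yes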